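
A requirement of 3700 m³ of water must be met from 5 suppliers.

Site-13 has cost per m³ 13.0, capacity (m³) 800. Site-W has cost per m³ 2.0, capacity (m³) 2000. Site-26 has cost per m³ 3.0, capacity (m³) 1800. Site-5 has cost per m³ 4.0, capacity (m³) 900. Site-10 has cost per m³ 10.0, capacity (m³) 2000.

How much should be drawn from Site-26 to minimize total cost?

Cheapest first:
Take 2000 from Site-W at 2.0 → need 1700 more.
Take 1700 from Site-26 at 3.0 to finish.
Site-5, Site-10, Site-13: unused.

1700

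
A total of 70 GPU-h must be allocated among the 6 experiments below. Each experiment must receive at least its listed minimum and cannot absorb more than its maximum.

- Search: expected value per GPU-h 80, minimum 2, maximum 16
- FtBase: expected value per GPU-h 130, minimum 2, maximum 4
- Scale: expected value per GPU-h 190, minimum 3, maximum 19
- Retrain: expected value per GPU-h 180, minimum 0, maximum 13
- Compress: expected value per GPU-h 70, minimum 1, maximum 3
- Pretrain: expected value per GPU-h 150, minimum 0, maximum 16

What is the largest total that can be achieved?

10290

Meeting every minimum uses 2+2+3+0+1+0 = 8 GPU-h, leaving 62.
Highest expected value per GPU-h first: Scale 190 > Retrain 180 > Pretrain 150 > FtBase 130 > Search 80 > Compress 70.
Scale: +16 to 19 (cap) — 46 left.
Retrain takes 13 more to reach its cap of 13 — 33 left.
Pretrain: +16 to 16 (cap) — 17 left.
FtBase takes 2 more to reach its cap of 4 — 15 left.
Search takes 14 more to reach its cap of 16 — 1 left.
Compress: +1 (room for 2) → 2. Pool exhausted.
Total = 80×16 + 130×4 + 190×19 + 180×13 + 70×2 + 150×16 = 10290.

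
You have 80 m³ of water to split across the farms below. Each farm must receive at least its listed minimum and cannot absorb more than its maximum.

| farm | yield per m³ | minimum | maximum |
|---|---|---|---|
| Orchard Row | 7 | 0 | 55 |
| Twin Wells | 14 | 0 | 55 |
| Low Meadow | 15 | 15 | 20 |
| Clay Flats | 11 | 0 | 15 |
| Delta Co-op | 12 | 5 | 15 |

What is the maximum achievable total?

Meeting every minimum uses 0+0+15+0+5 = 20 m³, leaving 60.
Order the farms by yield per m³: Low Meadow 15 > Twin Wells 14 > Delta Co-op 12 > Clay Flats 11 > Orchard Row 7.
Low Meadow takes 5 more to reach its cap of 20 → 55 left.
Twin Wells takes 55 more to reach its cap of 55 → 0 left.
Total = 14×55 + 15×20 + 12×5 = 1130.

1130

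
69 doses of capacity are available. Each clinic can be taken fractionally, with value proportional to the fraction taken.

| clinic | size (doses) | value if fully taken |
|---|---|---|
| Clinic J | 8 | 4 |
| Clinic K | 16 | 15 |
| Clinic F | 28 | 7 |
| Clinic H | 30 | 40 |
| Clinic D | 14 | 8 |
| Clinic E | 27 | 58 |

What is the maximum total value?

Sort by value density: Clinic E 58/27≈2.15, Clinic H 40/30≈1.33, Clinic K 15/16≈0.938, Clinic D 8/14≈0.571, Clinic J 4/8≈0.5, Clinic F 7/28≈0.25.
Clinic E: take in full, 27 doses for value 58 ; 42 left.
Take all of Clinic H (30 doses, value 40) ; 12 doses left.
Only 12 doses remain; take 12/16 of Clinic K for value 15×12/16 = 11.25.
Total value = 109.25.

109.25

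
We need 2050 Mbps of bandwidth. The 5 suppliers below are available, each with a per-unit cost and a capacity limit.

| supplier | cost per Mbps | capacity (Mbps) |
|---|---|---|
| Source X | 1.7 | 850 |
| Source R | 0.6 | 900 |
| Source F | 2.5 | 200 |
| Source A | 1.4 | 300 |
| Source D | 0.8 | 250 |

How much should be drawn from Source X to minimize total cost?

Cheapest first:
Source R at 0.6: take all 900 Mbps ; 1150 still needed.
Source D at 0.8: take all 250 Mbps ; 900 still needed.
Take 300 from Source A at 1.4 ; need 600 more.
Source X (1.7): take the remaining 600 ; done.
Source F: unused.

600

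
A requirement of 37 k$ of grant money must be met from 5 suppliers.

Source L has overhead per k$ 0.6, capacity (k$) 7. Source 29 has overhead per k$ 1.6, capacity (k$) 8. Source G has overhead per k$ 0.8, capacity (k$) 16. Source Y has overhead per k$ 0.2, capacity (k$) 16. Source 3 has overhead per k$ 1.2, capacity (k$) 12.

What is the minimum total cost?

18.6

Use suppliers in increasing cost order.
Source Y (0.2): use full 16 — 21 k$ to go.
Source L at 0.6: take all 7 k$ — 14 still needed.
Source G at 0.8: take 14 of its 16 — requirement met.
Source 3, Source 29: unused.
Cost = 16×0.2 + 7×0.6 + 14×0.8 = 18.6.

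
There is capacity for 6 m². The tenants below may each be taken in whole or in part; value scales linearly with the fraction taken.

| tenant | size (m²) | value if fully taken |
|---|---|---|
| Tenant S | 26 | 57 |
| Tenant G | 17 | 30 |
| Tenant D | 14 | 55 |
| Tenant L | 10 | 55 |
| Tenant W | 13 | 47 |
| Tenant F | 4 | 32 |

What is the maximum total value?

Sort by value density: Tenant F 32/4≈8, Tenant L 55/10≈5.5, Tenant D 55/14≈3.93, Tenant W 47/13≈3.62, Tenant S 57/26≈2.19, Tenant G 30/17≈1.76.
Tenant F: take in full, 4 m² for value 32 ; 2 left.
Fill the last 2 m² with part of Tenant L: 2/10 of it earns 11.
Total value = 43.

43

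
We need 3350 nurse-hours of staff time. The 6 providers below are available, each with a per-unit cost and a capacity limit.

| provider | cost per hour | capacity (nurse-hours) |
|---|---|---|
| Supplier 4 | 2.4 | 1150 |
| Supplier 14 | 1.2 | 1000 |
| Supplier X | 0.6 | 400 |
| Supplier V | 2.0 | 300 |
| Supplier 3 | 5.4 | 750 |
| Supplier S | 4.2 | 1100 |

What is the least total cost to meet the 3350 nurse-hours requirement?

Cheapest first:
Supplier X (0.6): use full 400 → 2950 nurse-hours to go.
Take 1000 from Supplier 14 at 1.2 → need 1950 more.
Take 300 from Supplier V at 2.0 → need 1650 more.
Take 1150 from Supplier 4 at 2.4 → need 500 more.
Supplier S at 4.2: take 500 of its 1100 → requirement met.
Supplier 3: unused.
Cost = 400×0.6 + 1000×1.2 + 300×2.0 + 1150×2.4 + 500×4.2 = 6900.

6900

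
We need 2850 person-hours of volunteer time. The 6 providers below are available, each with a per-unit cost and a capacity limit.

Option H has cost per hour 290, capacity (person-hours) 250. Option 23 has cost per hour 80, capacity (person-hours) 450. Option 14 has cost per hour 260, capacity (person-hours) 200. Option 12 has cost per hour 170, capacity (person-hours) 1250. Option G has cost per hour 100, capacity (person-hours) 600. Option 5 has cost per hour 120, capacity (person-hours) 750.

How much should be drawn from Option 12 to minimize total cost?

1050

Fill from the cheapest provider first.
Option 23 (80): use full 450 — 2400 person-hours to go.
Take 600 from Option G at 100 — need 1800 more.
Option 5 (120): use full 750 — 1050 person-hours to go.
Option 12 at 170: take 1050 of its 1250 — requirement met.
Option 14, Option H: unused.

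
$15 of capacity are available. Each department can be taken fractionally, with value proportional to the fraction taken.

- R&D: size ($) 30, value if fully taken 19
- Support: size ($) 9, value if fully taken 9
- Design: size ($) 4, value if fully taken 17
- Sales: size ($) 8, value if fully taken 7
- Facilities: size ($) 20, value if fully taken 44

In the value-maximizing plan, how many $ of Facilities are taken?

11

Rank by value-to-size ratio: Design 17/4≈4.25, Facilities 44/20≈2.2, Support 9/9≈1, Sales 7/8≈0.875, R&D 19/30≈0.633.
Take all of Design (4 $, value 17) ; 11 $ left.
Only 11 $ remain; take 11/20 of Facilities for value 44×11/20 = 24.2.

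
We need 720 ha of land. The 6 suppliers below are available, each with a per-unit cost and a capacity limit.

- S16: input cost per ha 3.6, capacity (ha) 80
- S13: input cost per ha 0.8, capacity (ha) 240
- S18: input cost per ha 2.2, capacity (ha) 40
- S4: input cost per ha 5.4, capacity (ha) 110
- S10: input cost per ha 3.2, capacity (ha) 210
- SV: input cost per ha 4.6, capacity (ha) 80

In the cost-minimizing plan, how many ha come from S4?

70

Fill from the cheapest supplier first.
S13 (0.8): use full 240 → 480 ha to go.
S18 at 2.2: take all 40 ha → 440 still needed.
S10 at 3.2: take all 210 ha → 230 still needed.
S16 (3.6): use full 80 → 150 ha to go.
SV at 4.6: take all 80 ha → 70 still needed.
S4 (5.4): take the remaining 70 → done.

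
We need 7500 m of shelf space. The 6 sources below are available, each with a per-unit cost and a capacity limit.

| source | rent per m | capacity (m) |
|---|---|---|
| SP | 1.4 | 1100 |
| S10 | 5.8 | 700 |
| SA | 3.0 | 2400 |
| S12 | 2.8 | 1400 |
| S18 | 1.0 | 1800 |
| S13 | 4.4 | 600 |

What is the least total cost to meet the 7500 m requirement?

18260

Use sources in increasing cost order.
S18 (1.0): use full 1800 ; 5700 m to go.
SP at 1.4: take all 1100 m ; 4600 still needed.
S12 (2.8): use full 1400 ; 3200 m to go.
SA (3.0): use full 2400 ; 800 m to go.
S13 (4.4): use full 600 ; 200 m to go.
Take 200 from S10 at 5.8 to finish.
Cost = 1800×1.0 + 1100×1.4 + 1400×2.8 + 2400×3.0 + 600×4.4 + 200×5.8 = 18260.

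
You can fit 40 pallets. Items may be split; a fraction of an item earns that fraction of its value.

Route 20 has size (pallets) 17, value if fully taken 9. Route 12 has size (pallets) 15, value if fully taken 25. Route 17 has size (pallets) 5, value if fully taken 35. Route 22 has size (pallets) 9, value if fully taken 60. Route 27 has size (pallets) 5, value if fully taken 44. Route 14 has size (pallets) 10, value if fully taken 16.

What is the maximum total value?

Sort by value density: Route 27 44/5≈8.8, Route 17 35/5≈7, Route 22 60/9≈6.67, Route 12 25/15≈1.67, Route 14 16/10≈1.6, Route 20 9/17≈0.529.
Take all of Route 27 (5 pallets, value 44) — 35 pallets left.
All 5 pallets of Route 17 fit (value 35) — 30 remain.
Route 22: take in full, 9 pallets for value 60 — 21 left.
Route 12: take in full, 15 pallets for value 25 — 6 left.
Fill the last 6 pallets with part of Route 14: 6/10 of it earns 9.6.
Total value = 173.6.

173.6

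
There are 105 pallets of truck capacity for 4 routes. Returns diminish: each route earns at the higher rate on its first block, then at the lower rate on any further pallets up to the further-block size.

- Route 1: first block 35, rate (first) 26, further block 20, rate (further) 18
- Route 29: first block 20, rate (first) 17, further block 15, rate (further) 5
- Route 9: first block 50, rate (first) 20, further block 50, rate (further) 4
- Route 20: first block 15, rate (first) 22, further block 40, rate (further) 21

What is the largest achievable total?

Order all 8 blocks by rate: Route 1/T1 26 > Route 20/T1 22 > Route 20/T2 21 > Route 9/T1 20 > Route 1/T2 18 > Route 29/T1 17 > Route 29/T2 5 > Route 9/T2 4.
Route 1/T1 (26): +35 → 70 left.
Route 20 T1 at 22: fill all 15 → 55 left.
Route 20 T2 at 21: fill all 40 → 15 left.
15 remain; put them into Route 9 T1 at 20.
Total = 26×35 + 22×15 + 21×40 + 20×15 = 2380.

2380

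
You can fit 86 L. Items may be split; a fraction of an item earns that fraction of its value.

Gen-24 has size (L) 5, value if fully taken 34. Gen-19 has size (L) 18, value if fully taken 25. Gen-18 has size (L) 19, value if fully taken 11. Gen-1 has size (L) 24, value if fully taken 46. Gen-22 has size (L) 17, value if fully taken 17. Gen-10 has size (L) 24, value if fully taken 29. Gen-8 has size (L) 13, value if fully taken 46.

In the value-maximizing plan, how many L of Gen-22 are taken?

2

Best value per unit of size first: Gen-24 34/5≈6.8, Gen-8 46/13≈3.54, Gen-1 46/24≈1.92, Gen-19 25/18≈1.39, Gen-10 29/24≈1.21, Gen-22 17/17≈1, Gen-18 11/19≈0.579.
All 5 L of Gen-24 fit (value 34) — 81 remain.
Take all of Gen-8 (13 L, value 46) — 68 L left.
Take all of Gen-1 (24 L, value 46) — 44 L left.
Take all of Gen-19 (18 L, value 25) — 26 L left.
Gen-10: take in full, 24 L for value 29 — 2 left.
Only 2 L remain; take 2/17 of Gen-22 for value 17×2/17 = 2.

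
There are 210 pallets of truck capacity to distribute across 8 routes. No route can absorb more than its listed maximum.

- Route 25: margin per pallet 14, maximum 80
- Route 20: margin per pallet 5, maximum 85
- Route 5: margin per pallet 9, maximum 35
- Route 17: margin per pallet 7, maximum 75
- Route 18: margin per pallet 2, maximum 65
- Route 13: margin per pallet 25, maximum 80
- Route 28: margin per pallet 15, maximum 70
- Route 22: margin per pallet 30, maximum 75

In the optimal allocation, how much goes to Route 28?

55

Highest margin per pallet first: Route 22 30 > Route 13 25 > Route 28 15 > Route 25 14 > Route 5 9 > Route 17 7 > Route 20 5 > Route 18 2.
Give Route 22 75 to hit its cap of 75 → 135 left.
Route 13 takes 80 to reach its cap of 80 → 55 left.
Route 28 has room for 70 but only 55 remain, so it gets 55.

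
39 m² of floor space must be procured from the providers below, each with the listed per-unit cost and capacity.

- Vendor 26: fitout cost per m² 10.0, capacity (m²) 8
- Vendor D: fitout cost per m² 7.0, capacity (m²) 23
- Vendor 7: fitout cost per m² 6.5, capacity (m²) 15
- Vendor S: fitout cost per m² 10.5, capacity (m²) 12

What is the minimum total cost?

Fill from the cheapest provider first.
Vendor 7 (6.5): use full 15 → 24 m² to go.
Vendor D at 7.0: take all 23 m² → 1 still needed.
Take 1 from Vendor 26 at 10.0 to finish.
Vendor S: unused.
Cost = 15×6.5 + 23×7.0 + 1×10.0 = 268.5.

268.5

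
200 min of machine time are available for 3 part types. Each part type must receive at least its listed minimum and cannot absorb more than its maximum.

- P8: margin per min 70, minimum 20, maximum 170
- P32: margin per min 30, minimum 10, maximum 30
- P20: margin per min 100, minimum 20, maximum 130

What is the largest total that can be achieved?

Meeting every minimum uses 20+10+20 = 50 min, leaving 150.
Rank by margin per min: P20 100 > P8 70 > P32 30.
P20 takes 110 more to reach its cap of 130 → 40 left.
P8 has room for 150 more but only 40 remain, so it gets 60.
Total = 70×60 + 30×10 + 100×130 = 17500.

17500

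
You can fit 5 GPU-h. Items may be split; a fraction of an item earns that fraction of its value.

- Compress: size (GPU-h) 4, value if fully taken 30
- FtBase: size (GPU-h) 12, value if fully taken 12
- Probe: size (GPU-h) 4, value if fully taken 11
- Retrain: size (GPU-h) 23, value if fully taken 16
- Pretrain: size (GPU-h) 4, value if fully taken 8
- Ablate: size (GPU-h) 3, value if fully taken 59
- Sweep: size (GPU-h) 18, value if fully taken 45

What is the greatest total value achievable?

Best value per unit of size first: Ablate 59/3≈19.7, Compress 30/4≈7.5, Probe 11/4≈2.75, Sweep 45/18≈2.5, Pretrain 8/4≈2, FtBase 12/12≈1, Retrain 16/23≈0.696.
Ablate: take in full, 3 GPU-h for value 59 — 2 left.
Fill the last 2 GPU-h with part of Compress: 2/4 of it earns 15.
Total value = 74.

74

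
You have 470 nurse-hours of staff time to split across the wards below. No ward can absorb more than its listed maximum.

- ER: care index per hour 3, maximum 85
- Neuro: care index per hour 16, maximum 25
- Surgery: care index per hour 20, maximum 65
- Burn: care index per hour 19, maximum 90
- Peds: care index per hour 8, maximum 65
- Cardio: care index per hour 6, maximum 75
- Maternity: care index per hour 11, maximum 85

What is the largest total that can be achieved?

5510

Order the wards by care index per hour: Surgery 20 > Burn 19 > Neuro 16 > Maternity 11 > Peds 8 > Cardio 6 > ER 3.
Surgery: +65 to 65 (cap) — 405 left.
Burn: +90 to 90 (cap) — 315 left.
Neuro: +25 to 25 (cap) — 290 left.
Maternity takes 85 to reach its cap of 85 — 205 left.
Peds: +65 to 65 (cap) — 140 left.
Give Cardio 75 to hit its cap of 75 — 65 left.
ER has room for 85 but only 65 remain, so it gets 65.
Total = 3×65 + 16×25 + 20×65 + 19×90 + 8×65 + 6×75 + 11×85 = 5510.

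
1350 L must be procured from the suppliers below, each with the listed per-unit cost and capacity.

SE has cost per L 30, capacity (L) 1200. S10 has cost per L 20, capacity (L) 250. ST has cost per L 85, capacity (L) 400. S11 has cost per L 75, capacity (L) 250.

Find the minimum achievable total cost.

Cheapest first:
S10 at 20: take all 250 L → 1100 still needed.
SE at 30: take 1100 of its 1200 → requirement met.
S11, ST: unused.
Cost = 250×20 + 1100×30 = 38000.

38000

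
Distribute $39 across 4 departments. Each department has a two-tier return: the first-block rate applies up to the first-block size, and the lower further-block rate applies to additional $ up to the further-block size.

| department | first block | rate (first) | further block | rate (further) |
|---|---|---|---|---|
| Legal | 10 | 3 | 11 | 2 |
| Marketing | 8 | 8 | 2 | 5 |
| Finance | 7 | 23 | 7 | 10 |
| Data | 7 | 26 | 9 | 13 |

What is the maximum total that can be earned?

599

Treat each block as its own option and order by rate: Data/T1 26 > Finance/T1 23 > Data/T2 13 > Finance/T2 10 > Marketing/T1 8 > Marketing/T2 5 > Legal/T1 3 > Legal/T2 2.
Data/T1 (26): +7 → 32 left.
Finance/T1 (23): +7 → 25 left.
Data T2 at 13: fill all 9 → 16 left.
Finance/T2 (10): +7 → 9 left.
Marketing T1 at 8: fill all 8 → 1 left.
1 remain; put them into Marketing T2 at 5.
Total = 26×7 + 23×7 + 13×9 + 10×7 + 8×8 + 5×1 = 599.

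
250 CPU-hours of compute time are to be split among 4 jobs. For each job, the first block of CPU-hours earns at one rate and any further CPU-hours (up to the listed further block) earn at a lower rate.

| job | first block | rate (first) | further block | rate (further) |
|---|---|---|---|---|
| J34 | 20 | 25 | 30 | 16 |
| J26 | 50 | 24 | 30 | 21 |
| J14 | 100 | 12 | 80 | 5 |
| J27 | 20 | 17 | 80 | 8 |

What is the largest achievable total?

Rank every tier by rate: J34/first 25 > J26/first 24 > J26/second 21 > J27/first 17 > J34/second 16 > J14/first 12 > J27/second 8 > J14/second 5.
Fill J34 first block (20 at 25) → 230 left.
Fill J26 first block (50 at 24) → 180 left.
Fill J26 second block (30 at 21) → 150 left.
J27/first (17): +20 → 130 left.
J34 second at 16: fill all 30 → 100 left.
J14/first (12): +100 → 0 left.
Total = 25×20 + 24×50 + 21×30 + 17×20 + 16×30 + 12×100 = 4350.

4350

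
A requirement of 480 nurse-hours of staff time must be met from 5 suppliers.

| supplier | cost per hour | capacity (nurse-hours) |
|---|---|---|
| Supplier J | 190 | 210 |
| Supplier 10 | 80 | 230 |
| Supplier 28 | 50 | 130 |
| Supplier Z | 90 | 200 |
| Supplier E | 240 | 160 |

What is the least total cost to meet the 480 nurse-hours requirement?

Fill from the cheapest supplier first.
Supplier 28 at 50: take all 130 nurse-hours → 350 still needed.
Supplier 10 (80): use full 230 → 120 nurse-hours to go.
Supplier Z (90): take the remaining 120 → done.
Supplier J, Supplier E: unused.
Cost = 130×50 + 230×80 + 120×90 = 35700.

35700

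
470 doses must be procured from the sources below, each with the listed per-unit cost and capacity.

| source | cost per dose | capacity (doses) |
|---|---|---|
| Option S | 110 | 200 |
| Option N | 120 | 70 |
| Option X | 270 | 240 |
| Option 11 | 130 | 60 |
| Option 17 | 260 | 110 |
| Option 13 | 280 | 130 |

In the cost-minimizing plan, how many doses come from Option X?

30

Use sources in increasing cost order.
Take 200 from Option S at 110 — need 270 more.
Take 70 from Option N at 120 — need 200 more.
Option 11 (130): use full 60 — 140 doses to go.
Option 17 (260): use full 110 — 30 doses to go.
Option X (270): take the remaining 30 — done.
Option 13: unused.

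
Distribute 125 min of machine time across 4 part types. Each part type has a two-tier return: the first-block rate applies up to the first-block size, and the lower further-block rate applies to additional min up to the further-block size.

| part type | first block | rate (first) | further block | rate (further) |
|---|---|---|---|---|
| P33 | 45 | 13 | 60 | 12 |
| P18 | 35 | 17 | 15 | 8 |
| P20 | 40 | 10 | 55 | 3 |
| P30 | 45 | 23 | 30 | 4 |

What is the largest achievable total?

Treat each block as its own option and order by rate: P30/T1 23 > P18/T1 17 > P33/T1 13 > P33/T2 12 > P20/T1 10 > P18/T2 8 > P30/T2 4 > P20/T2 3.
P30 T1 at 23: fill all 45 ; 80 left.
Fill P18 T1 block (35 at 17) ; 45 left.
Fill P33 T1 block (45 at 13) ; 0 left.
Total = 23×45 + 17×35 + 13×45 = 2215.

2215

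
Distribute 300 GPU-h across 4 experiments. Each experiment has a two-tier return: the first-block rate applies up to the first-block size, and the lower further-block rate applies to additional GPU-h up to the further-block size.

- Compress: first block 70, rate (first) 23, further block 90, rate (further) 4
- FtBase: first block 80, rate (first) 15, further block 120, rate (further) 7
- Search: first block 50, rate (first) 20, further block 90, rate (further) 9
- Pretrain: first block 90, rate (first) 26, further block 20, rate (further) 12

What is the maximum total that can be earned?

Treat each block as its own option and order by rate: Pretrain/first 26 > Compress/first 23 > Search/first 20 > FtBase/first 15 > Pretrain/second 12 > Search/second 9 > FtBase/second 7 > Compress/second 4.
Pretrain first at 26: fill all 90 ; 210 left.
Fill Compress first block (70 at 23) ; 140 left.
Search first at 20: fill all 50 ; 90 left.
FtBase first at 15: fill all 80 ; 10 left.
Pretrain second at 12: only 10 left, fill 10.
Total = 26×90 + 23×70 + 20×50 + 15×80 + 12×10 = 6270.

6270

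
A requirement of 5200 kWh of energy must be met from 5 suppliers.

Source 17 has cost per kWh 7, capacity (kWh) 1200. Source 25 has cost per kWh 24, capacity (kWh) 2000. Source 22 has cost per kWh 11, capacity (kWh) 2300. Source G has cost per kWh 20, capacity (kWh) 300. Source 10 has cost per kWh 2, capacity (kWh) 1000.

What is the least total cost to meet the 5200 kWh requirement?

51300

Fill from the cheapest supplier first.
Source 10 at 2: take all 1000 kWh → 4200 still needed.
Take 1200 from Source 17 at 7 → need 3000 more.
Source 22 at 11: take all 2300 kWh → 700 still needed.
Source G (20): use full 300 → 400 kWh to go.
Take 400 from Source 25 at 24 to finish.
Cost = 1000×2 + 1200×7 + 2300×11 + 300×20 + 400×24 = 51300.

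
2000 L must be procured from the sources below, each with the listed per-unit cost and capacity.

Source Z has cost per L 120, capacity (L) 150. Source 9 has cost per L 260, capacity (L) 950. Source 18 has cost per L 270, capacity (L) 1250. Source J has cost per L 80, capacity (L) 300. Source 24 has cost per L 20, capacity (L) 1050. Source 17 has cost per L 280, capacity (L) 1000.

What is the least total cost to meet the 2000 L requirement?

Fill from the cheapest source first.
Take 1050 from Source 24 at 20 → need 950 more.
Source J at 80: take all 300 L → 650 still needed.
Source Z at 120: take all 150 L → 500 still needed.
Take 500 from Source 9 at 260 to finish.
Source 18, Source 17: unused.
Cost = 1050×20 + 300×80 + 150×120 + 500×260 = 193000.

193000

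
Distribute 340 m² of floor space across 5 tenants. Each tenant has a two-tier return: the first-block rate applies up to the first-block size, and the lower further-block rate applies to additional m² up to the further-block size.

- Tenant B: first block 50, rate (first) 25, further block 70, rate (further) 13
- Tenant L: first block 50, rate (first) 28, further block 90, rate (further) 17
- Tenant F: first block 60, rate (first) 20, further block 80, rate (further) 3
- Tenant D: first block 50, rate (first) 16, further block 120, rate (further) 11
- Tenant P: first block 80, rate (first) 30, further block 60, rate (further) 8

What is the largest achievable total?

Order all 10 blocks by rate: Tenant P/tier1 30 > Tenant L/tier1 28 > Tenant B/tier1 25 > Tenant F/tier1 20 > Tenant L/tier2 17 > Tenant D/tier1 16 > Tenant B/tier2 13 > Tenant D/tier2 11 > Tenant P/tier2 8 > Tenant F/tier2 3.
Tenant P/tier1 (30): +80 → 260 left.
Tenant L tier1 at 28: fill all 50 → 210 left.
Tenant B/tier1 (25): +50 → 160 left.
Tenant F/tier1 (20): +60 → 100 left.
Tenant L/tier2 (17): +90 → 10 left.
Tenant D tier1 at 16: only 10 left, fill 10.
Total = 30×80 + 28×50 + 25×50 + 20×60 + 17×90 + 16×10 = 7940.

7940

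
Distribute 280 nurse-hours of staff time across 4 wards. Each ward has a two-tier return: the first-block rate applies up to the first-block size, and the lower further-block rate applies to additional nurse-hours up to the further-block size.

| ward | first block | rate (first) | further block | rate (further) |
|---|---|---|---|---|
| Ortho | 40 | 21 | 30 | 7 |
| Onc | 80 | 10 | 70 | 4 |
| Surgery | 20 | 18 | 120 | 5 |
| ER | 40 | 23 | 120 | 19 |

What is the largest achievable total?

5000

Treat each block as its own option and order by rate: ER/T1 23 > Ortho/T1 21 > ER/T2 19 > Surgery/T1 18 > Onc/T1 10 > Ortho/T2 7 > Surgery/T2 5 > Onc/T2 4.
ER/T1 (23): +40 ; 240 left.
Fill Ortho T1 block (40 at 21) ; 200 left.
ER/T2 (19): +120 ; 80 left.
Surgery/T1 (18): +20 ; 60 left.
Onc/T1: +60 of 80 at 10; pool empty.
Total = 23×40 + 21×40 + 19×120 + 18×20 + 10×60 = 5000.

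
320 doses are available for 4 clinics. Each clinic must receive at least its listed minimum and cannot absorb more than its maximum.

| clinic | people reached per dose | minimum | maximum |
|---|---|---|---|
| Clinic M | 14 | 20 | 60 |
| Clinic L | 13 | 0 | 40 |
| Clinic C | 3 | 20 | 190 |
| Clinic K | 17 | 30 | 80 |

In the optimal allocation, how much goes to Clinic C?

Meeting every minimum uses 20+0+20+30 = 70 doses, leaving 250.
Order the clinics by people reached per dose: Clinic K 17 > Clinic M 14 > Clinic L 13 > Clinic C 3.
Clinic K takes 50 more to reach its cap of 80 → 200 left.
Clinic M takes 40 more to reach its cap of 60 → 160 left.
Clinic L: +40 to 40 (cap) → 120 left.
Only 120 left; Clinic C takes them to reach 140.

140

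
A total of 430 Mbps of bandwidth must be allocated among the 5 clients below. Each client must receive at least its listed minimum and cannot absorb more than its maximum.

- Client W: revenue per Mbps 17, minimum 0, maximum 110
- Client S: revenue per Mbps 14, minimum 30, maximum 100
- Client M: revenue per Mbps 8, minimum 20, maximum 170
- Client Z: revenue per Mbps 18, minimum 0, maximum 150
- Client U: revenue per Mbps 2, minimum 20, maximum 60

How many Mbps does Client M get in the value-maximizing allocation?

50

Meeting every minimum uses 0+30+20+0+20 = 70 Mbps, leaving 360.
Order the clients by revenue per Mbps: Client Z 18 > Client W 17 > Client S 14 > Client M 8 > Client U 2.
Client Z: +150 to 150 (cap) — 210 left.
Client W: +110 to 110 (cap) — 100 left.
Give Client S 70 more to hit its cap of 100 — 30 left.
Only 30 left; Client M takes them to reach 50.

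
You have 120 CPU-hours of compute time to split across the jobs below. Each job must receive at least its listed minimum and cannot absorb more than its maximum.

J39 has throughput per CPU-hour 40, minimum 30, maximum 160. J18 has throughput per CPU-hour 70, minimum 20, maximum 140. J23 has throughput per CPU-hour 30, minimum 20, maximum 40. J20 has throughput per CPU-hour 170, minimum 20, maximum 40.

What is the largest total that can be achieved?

Meeting every minimum uses 30+20+20+20 = 90 CPU-hours, leaving 30.
Rank by throughput per CPU-hour: J20 170 > J18 70 > J39 40 > J23 30.
J20: +20 to 40 (cap) → 10 left.
J18 has room for 120 more but only 10 remain, so it gets 30.
Total = 40×30 + 70×30 + 30×20 + 170×40 = 10700.

10700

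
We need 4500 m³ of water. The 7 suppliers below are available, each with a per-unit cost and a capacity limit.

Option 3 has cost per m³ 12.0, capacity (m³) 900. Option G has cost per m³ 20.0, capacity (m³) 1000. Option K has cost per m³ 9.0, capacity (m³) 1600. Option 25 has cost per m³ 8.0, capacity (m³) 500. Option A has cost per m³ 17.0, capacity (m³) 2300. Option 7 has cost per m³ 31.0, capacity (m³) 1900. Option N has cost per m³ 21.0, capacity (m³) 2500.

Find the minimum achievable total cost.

54700

Use suppliers in increasing cost order.
Take 500 from Option 25 at 8.0 → need 4000 more.
Take 1600 from Option K at 9.0 → need 2400 more.
Take 900 from Option 3 at 12.0 → need 1500 more.
Option A (17.0): take the remaining 1500 → done.
Option G, Option N, Option 7: unused.
Cost = 500×8.0 + 1600×9.0 + 900×12.0 + 1500×17.0 = 54700.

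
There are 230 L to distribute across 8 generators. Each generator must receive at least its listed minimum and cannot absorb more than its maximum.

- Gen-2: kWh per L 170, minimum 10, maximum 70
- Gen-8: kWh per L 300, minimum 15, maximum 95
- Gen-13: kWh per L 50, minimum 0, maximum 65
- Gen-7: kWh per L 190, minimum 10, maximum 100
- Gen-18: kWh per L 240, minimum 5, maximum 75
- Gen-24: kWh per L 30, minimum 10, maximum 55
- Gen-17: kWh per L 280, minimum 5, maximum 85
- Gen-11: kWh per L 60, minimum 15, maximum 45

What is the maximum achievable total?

Meeting every minimum uses 10+15+0+10+5+10+5+15 = 70 L, leaving 160.
Highest kWh per L first: Gen-8 300 > Gen-17 280 > Gen-18 240 > Gen-7 190 > Gen-2 170 > Gen-11 60 > Gen-13 50 > Gen-24 30.
Gen-8 takes 80 more to reach its cap of 95 ; 80 left.
Give Gen-17 80 more to hit its cap of 85 ; 0 left.
Total = 170×10 + 300×95 + 190×10 + 240×5 + 30×10 + 280×85 + 60×15 = 58300.

58300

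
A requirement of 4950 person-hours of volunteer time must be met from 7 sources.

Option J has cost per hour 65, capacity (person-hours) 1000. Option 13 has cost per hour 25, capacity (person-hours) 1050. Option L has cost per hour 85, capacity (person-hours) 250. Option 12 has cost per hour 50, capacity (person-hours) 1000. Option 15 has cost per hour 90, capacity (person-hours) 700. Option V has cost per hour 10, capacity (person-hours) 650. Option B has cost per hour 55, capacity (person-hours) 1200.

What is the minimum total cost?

218000

Use sources in increasing cost order.
Option V (10): use full 650 ; 4300 person-hours to go.
Option 13 at 25: take all 1050 person-hours ; 3250 still needed.
Option 12 at 50: take all 1000 person-hours ; 2250 still needed.
Option B (55): use full 1200 ; 1050 person-hours to go.
Take 1000 from Option J at 65 ; need 50 more.
Option L (85): take the remaining 50 ; done.
Option 15: unused.
Cost = 650×10 + 1050×25 + 1000×50 + 1200×55 + 1000×65 + 50×85 = 218000.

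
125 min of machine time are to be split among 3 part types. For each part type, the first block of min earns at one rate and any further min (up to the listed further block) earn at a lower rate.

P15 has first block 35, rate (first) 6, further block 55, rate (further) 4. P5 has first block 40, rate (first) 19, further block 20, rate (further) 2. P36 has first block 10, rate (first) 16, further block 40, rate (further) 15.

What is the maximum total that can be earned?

1730

Rank every tier by rate: P5/tier1 19 > P36/tier1 16 > P36/tier2 15 > P15/tier1 6 > P15/tier2 4 > P5/tier2 2.
P5/tier1 (19): +40 → 85 left.
P36 tier1 at 16: fill all 10 → 75 left.
Fill P36 tier2 block (40 at 15) → 35 left.
Fill P15 tier1 block (35 at 6) → 0 left.
Total = 19×40 + 16×10 + 15×40 + 6×35 = 1730.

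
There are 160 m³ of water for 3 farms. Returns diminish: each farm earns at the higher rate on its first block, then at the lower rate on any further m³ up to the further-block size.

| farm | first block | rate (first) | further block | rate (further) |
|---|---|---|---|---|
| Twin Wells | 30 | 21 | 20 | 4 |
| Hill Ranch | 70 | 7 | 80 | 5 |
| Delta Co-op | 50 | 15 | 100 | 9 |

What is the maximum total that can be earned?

2100

Rank every tier by rate: Twin Wells/tier1 21 > Delta Co-op/tier1 15 > Delta Co-op/tier2 9 > Hill Ranch/tier1 7 > Hill Ranch/tier2 5 > Twin Wells/tier2 4.
Twin Wells tier1 at 21: fill all 30 → 130 left.
Delta Co-op/tier1 (15): +50 → 80 left.
Delta Co-op tier2 at 9: only 80 left, fill 80.
Total = 21×30 + 15×50 + 9×80 = 2100.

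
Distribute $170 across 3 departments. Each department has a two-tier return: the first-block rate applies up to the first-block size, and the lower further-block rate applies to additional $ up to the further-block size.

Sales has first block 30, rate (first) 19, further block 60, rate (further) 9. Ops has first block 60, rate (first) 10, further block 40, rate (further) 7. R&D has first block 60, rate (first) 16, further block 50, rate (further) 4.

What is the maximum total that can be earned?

Treat each block as its own option and order by rate: Sales/T1 19 > R&D/T1 16 > Ops/T1 10 > Sales/T2 9 > Ops/T2 7 > R&D/T2 4.
Sales T1 at 19: fill all 30 ; 140 left.
R&D/T1 (16): +60 ; 80 left.
Ops/T1 (10): +60 ; 20 left.
Sales T2 at 9: only 20 left, fill 20.
Total = 19×30 + 16×60 + 10×60 + 9×20 = 2310.

2310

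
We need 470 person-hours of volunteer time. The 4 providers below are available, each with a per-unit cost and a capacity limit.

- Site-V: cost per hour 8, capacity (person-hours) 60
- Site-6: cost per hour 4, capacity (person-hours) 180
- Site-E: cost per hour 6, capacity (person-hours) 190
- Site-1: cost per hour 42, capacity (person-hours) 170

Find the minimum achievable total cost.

Cheapest first:
Site-6 at 4: take all 180 person-hours — 290 still needed.
Site-E at 6: take all 190 person-hours — 100 still needed.
Site-V (8): use full 60 — 40 person-hours to go.
Site-1 (42): take the remaining 40 — done.
Cost = 180×4 + 190×6 + 60×8 + 40×42 = 4020.

4020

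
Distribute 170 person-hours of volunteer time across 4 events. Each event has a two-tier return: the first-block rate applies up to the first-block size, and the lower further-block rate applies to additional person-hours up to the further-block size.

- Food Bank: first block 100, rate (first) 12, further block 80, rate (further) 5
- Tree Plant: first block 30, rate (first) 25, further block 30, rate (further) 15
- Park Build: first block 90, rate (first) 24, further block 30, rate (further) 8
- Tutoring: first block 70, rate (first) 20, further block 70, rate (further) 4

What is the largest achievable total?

3910

Treat each block as its own option and order by rate: Tree Plant/tier1 25 > Park Build/tier1 24 > Tutoring/tier1 20 > Tree Plant/tier2 15 > Food Bank/tier1 12 > Park Build/tier2 8 > Food Bank/tier2 5 > Tutoring/tier2 4.
Tree Plant tier1 at 25: fill all 30 → 140 left.
Park Build/tier1 (24): +90 → 50 left.
50 remain; put them into Tutoring tier1 at 20.
Total = 25×30 + 24×90 + 20×50 = 3910.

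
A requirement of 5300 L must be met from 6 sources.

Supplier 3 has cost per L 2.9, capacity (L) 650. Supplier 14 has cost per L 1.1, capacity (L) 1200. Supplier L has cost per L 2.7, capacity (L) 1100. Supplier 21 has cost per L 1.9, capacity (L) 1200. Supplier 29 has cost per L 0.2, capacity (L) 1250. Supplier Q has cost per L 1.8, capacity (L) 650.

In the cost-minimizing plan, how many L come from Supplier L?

1000

Fill from the cheapest source first.
Supplier 29 (0.2): use full 1250 ; 4050 L to go.
Supplier 14 (1.1): use full 1200 ; 2850 L to go.
Supplier Q at 1.8: take all 650 L ; 2200 still needed.
Supplier 21 at 1.9: take all 1200 L ; 1000 still needed.
Supplier L at 2.7: take 1000 of its 1100 ; requirement met.
Supplier 3: unused.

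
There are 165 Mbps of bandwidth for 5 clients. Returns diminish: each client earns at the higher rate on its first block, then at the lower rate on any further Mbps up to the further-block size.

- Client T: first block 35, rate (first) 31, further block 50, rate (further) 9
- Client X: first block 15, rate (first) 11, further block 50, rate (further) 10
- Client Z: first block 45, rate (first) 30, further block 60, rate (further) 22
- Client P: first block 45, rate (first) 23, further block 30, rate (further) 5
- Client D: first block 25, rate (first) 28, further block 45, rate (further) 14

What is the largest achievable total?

4500

Order all 10 blocks by rate: Client T/T1 31 > Client Z/T1 30 > Client D/T1 28 > Client P/T1 23 > Client Z/T2 22 > Client D/T2 14 > Client X/T1 11 > Client X/T2 10 > Client T/T2 9 > Client P/T2 5.
Fill Client T T1 block (35 at 31) — 130 left.
Client Z/T1 (30): +45 — 85 left.
Client D/T1 (28): +25 — 60 left.
Fill Client P T1 block (45 at 23) — 15 left.
Client Z/T2: +15 of 60 at 22; pool empty.
Total = 31×35 + 30×45 + 28×25 + 23×45 + 22×15 = 4500.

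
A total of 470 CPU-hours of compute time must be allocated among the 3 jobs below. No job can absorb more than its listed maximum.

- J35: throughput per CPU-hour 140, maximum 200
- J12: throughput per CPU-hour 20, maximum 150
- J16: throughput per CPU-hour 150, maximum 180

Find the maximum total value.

Highest throughput per CPU-hour first: J16 150 > J35 140 > J12 20.
J16 takes 180 to reach its cap of 180 ; 290 left.
Give J35 200 to hit its cap of 200 ; 90 left.
Only 90 left; J12 takes them to reach 90.
Total = 140×200 + 20×90 + 150×180 = 56800.

56800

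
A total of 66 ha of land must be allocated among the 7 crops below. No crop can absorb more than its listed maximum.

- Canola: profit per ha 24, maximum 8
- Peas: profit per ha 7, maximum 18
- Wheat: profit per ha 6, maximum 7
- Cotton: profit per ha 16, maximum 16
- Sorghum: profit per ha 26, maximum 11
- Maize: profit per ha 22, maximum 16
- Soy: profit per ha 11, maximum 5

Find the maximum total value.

1211

Rank by profit per ha: Sorghum 26 > Canola 24 > Maize 22 > Cotton 16 > Soy 11 > Peas 7 > Wheat 6.
Sorghum takes 11 to reach its cap of 11 ; 55 left.
Canola takes 8 to reach its cap of 8 ; 47 left.
Maize: +16 to 16 (cap) ; 31 left.
Cotton: +16 to 16 (cap) ; 15 left.
Soy takes 5 to reach its cap of 5 ; 10 left.
Peas: +10 (room for 18) → 10. Pool exhausted.
Total = 24×8 + 7×10 + 16×16 + 26×11 + 22×16 + 11×5 = 1211.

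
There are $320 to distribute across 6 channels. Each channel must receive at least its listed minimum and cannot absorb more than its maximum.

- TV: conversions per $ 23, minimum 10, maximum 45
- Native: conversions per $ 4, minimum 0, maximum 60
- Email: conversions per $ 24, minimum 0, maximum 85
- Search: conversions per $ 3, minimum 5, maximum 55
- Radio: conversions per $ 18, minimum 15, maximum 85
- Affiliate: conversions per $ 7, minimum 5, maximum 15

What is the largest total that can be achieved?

5040

Meeting every minimum uses 10+0+0+5+15+5 = 35 $, leaving 285.
Order the channels by conversions per $: Email 24 > TV 23 > Radio 18 > Affiliate 7 > Native 4 > Search 3.
Email takes 85 more to reach its cap of 85 ; 200 left.
TV takes 35 more to reach its cap of 45 ; 165 left.
Radio takes 70 more to reach its cap of 85 ; 95 left.
Give Affiliate 10 more to hit its cap of 15 ; 85 left.
Native: +60 to 60 (cap) ; 25 left.
Search has room for 50 more but only 25 remain, so it gets 30.
Total = 23×45 + 4×60 + 24×85 + 3×30 + 18×85 + 7×15 = 5040.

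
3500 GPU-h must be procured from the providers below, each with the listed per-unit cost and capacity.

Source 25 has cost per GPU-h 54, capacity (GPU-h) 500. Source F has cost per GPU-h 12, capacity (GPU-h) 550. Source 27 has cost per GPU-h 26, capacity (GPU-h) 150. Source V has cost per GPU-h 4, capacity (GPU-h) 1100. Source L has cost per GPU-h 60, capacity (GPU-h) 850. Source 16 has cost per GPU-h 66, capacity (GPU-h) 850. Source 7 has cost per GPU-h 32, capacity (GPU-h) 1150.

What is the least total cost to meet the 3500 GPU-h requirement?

Fill from the cheapest provider first.
Source V at 4: take all 1100 GPU-h — 2400 still needed.
Source F (12): use full 550 — 1850 GPU-h to go.
Take 150 from Source 27 at 26 — need 1700 more.
Take 1150 from Source 7 at 32 — need 550 more.
Source 25 at 54: take all 500 GPU-h — 50 still needed.
Source L (60): take the remaining 50 — done.
Source 16: unused.
Cost = 1100×4 + 550×12 + 150×26 + 1150×32 + 500×54 + 50×60 = 81700.

81700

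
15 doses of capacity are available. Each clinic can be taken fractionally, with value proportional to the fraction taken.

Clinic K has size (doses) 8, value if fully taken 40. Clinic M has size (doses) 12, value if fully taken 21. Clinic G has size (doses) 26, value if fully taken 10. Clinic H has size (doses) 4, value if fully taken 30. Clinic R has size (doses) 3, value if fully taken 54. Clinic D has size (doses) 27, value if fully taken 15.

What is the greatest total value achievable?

Sort by value density: Clinic R 54/3≈18, Clinic H 30/4≈7.5, Clinic K 40/8≈5, Clinic M 21/12≈1.75, Clinic D 15/27≈0.556, Clinic G 10/26≈0.385.
All 3 doses of Clinic R fit (value 54) → 12 remain.
All 4 doses of Clinic H fit (value 30) → 8 remain.
All 8 doses of Clinic K fit (value 40) → 0 remain.
Total value = 124.

124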